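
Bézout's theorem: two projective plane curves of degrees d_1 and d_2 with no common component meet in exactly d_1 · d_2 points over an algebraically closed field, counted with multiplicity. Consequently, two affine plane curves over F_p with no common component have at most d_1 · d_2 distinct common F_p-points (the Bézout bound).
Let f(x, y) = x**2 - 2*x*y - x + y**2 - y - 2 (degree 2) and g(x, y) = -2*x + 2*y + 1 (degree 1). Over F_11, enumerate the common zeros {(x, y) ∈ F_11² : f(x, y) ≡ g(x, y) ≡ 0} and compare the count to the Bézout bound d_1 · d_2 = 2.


Common zeros: {(9, 3)}; count = 1; Bézout bound = 2.

deg(f) = 2, deg(g) = 1, so Bézout bound = 2.
Scan x ∈ F_11. For each x, list the y ∈ F_11 with f(x, y) ≡ 0 and those with g(x, y) ≡ 0 (mod 11); the common zeros in that column are the intersection.
  x = 0: f ≡ 0 at y ∈ {2, 10}; g ≡ 0 at y ∈ {5}; common: ∅.
  x = 1: f ≡ 0 at y ∈ ∅; g ≡ 0 at y ∈ {6}; common: ∅.
  x = 2: f ≡ 0 at y ∈ {0, 5}; g ≡ 0 at y ∈ {7}; common: ∅.
  x = 3: f ≡ 0 at y ∈ {9}; g ≡ 0 at y ∈ {8}; common: ∅.
  x = 4: f ≡ 0 at y ∈ ∅; g ≡ 0 at y ∈ {9}; common: ∅.
  x = 5: f ≡ 0 at y ∈ {2, 9}; g ≡ 0 at y ∈ {10}; common: ∅.
  x = 6: f ≡ 0 at y ∈ ∅; g ≡ 0 at y ∈ {0}; common: ∅.
  x = 7: f ≡ 0 at y ∈ ∅; g ≡ 0 at y ∈ {1}; common: ∅.
  x = 8: f ≡ 0 at y ∈ ∅; g ≡ 0 at y ∈ {2}; common: ∅.
  x = 9: f ≡ 0 at y ∈ {3, 5}; g ≡ 0 at y ∈ {3}; common: {3}.
  x = 10: f ≡ 0 at y ∈ {0, 10}; g ≡ 0 at y ∈ {4}; common: ∅.
Collecting: common zeros = {(9, 3)}, so the count is 1.
Comparison with the Bézout bound: 1 ≤ 2 = deg(f)·deg(g), as expected for curves with no common component (the affine F_11-count falls short of the bound because intersections may lie at infinity, over extension fields, or carry multiplicity).


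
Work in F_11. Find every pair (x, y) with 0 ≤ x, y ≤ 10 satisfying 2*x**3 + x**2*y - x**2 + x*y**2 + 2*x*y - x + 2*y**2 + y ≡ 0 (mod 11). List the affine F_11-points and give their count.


Affine F_11-points: {(0, 0), (0, 5), (1, 0), (1, 6), (2, 2), (2, 4), (5, 0), (5, 9), (9, 7)}; count = 9.

For each of the 121 pairs (x, y) ∈ F_11², evaluate f(x, y) mod 11. Record the zeros.
  x = 0: [0↦0, 1↦3, 2↦10, 3↦10, 4↦3, 5↦0, 6↦1, 7↦6, 8↦4, 9↦6, 10↦1]  zeros at y ∈ {0, 5}
  x = 1: [0↦0, 1↦7, 2↦9, 3↦6, 4↦9, 5↦7, 6↦0, 7↦10, 8↦4, 9↦4, 10↦10]  zeros at y ∈ {0, 6}
  x = 2: [0↦10, 1↦1, 2↦0, 3↦7, 4↦0, 5↦1, 6↦10, 7↦5, 8↦8, 9↦8, 10↦5]  zeros at y ∈ {2, 4}
  x = 3: [0↦9, 1↦8, 2↦6, 3↦3, 4↦10, 5↦5, 6↦10, 7↦3, 8↦6, 9↦8, 10↦9]  zeros at y ∈ ∅
  x = 4: [0↦9, 1↦7, 2↦6, 3↦6, 4↦7, 5↦9, 6↦1, 7↦5, 8↦10, 9↦5, 10↦1]  zeros at y ∈ ∅
  x = 5: [0↦0, 1↦10, 2↦1, 3↦6, 4↦3, 5↦3, 6↦6, 7↦1, 8↦10, 9↦0, 10↦4]  zeros at y ∈ {0, 9}
  x = 6: [0↦5, 1↦7, 2↦3, 3↦4, 4↦10, 5↦10, 6↦4, 7↦3, 8↦7, 9↦5, 10↦8]  zeros at y ∈ ∅
  x = 7: [0↦3, 1↦10, 2↦2, 3↦1, 4↦7, 5↦9, 6↦7, 7↦1, 8↦2, 9↦10, 10↦3]  zeros at y ∈ ∅
  x = 8: [0↦6, 1↦9, 2↦10, 3↦9, 4↦6, 5↦1, 6↦5, 7↦7, 8↦7, 9↦5, 10↦1]  zeros at y ∈ ∅
  x = 9: [0↦4, 1↦5, 2↦6, 3↦7, 4↦8, 5↦9, 6↦10, 7↦0, 8↦1, 9↦2, 10↦3]  zeros at y ∈ {7}
  x = 10: [0↦9, 1↦10, 2↦2, 3↦7, 4↦3, 5↦1, 6↦1, 7↦3, 8↦7, 9↦2, 10↦10]  zeros at y ∈ ∅
Collecting zeros: affine points = {(0, 0), (0, 5), (1, 0), (1, 6), (2, 2), (2, 4), (5, 0), (5, 9), (9, 7)}.
Total count |C(F_11)_aff| = 9.


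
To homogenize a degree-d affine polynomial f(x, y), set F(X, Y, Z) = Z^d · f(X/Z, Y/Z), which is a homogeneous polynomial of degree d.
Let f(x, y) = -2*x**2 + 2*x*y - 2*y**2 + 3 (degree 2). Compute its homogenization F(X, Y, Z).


F(X, Y, Z) = -2*X**2 + 2*X*Y - 2*Y**2 + 3*Z**2

deg(f) = 2.
Substitute x = X/Z, y = Y/Z into f, then multiply by Z^2.
  monomial -2·x^2·y^0 ↦ -2·X^2·Y^0·Z^0.
  monomial 2·x^1·y^1 ↦ 2·X^1·Y^1·Z^0.
  monomial -2·x^0·y^2 ↦ -2·X^0·Y^2·Z^0.
  monomial 3·x^0·y^0 ↦ 3·X^0·Y^0·Z^2.
Collecting: F(X, Y, Z) = -2*X**2 + 2*X*Y - 2*Y**2 + 3*Z**2.


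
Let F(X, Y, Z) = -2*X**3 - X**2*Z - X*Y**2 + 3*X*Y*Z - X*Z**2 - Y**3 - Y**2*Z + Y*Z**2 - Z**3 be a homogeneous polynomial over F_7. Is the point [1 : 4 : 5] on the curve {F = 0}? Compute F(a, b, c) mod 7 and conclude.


F(1,4,5) ≡ 4 (mod 7); P is NOT on the curve.

Evaluate F(1, 4, 5) term-by-term (mod 7).
  -2*X**3 ↦ -2·1·1·1 = -2
  -X**2*Z ↦ -1·1·1·5 = -5
  -X*Y**2 ↦ -1·1·16·1 = -16
  3*X*Y*Z ↦ 3·1·4·5 = 60
  -X*Z**2 ↦ -1·1·1·25 = -25
  -Y**3 ↦ -1·1·64·1 = -64
  -Y**2*Z ↦ -1·1·16·5 = -80
  Y*Z**2 ↦ 1·1·4·25 = 100
  -Z**3 ↦ -1·1·1·125 = -125
Sum: F(1, 4, 5) = (-2) + (-5) + (-16) + (60) + (-25) + (-64) + (-80) + (100) + (-125) = -157.
Reducing mod 7: -157 ≡ 4 (mod 7).
Since F(a, b, c) ≡ 4 ≠ 0 (mod 7), P does NOT lie on the curve.


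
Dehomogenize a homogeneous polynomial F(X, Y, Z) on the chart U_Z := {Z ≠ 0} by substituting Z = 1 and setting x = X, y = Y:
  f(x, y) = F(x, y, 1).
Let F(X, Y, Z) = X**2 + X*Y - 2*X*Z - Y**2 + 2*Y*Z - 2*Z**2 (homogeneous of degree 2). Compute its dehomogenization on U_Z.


f(x, y) = x**2 + x*y - 2*x - y**2 + 2*y - 2

On U_Z we set Z = 1. Each monomial c·X^i·Y^j·Z^k in F becomes c·x^i·y^j·1^k = c·x^i·y^j.
Substituting Z = 1: F(X, Y, 1) = x**2 + x*y - 2*x - y**2 + 2*y - 2.
Note: deg(f) ≤ deg(F) = 2; strict inequality happens when F is divisible by Z (lost terms).


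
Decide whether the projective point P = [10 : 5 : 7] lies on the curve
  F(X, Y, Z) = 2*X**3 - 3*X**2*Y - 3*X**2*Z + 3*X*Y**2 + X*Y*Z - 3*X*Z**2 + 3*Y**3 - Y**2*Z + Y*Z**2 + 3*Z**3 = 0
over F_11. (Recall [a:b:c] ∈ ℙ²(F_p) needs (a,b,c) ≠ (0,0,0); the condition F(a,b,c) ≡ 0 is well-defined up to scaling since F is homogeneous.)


F(10,5,7) ≡ 10 (mod 11); P is NOT on the curve.

Evaluate F(10, 5, 7) term-by-term (mod 11).
  2*X**3 ↦ 2·1000·1·1 = 2000
  -3*X**2*Y ↦ -3·100·5·1 = -1500
  -3*X**2*Z ↦ -3·100·1·7 = -2100
  3*X*Y**2 ↦ 3·10·25·1 = 750
  X*Y*Z ↦ 1·10·5·7 = 350
  -3*X*Z**2 ↦ -3·10·1·49 = -1470
  3*Y**3 ↦ 3·1·125·1 = 375
  -Y**2*Z ↦ -1·1·25·7 = -175
  Y*Z**2 ↦ 1·1·5·49 = 245
  3*Z**3 ↦ 3·1·1·343 = 1029
Sum: F(10, 5, 7) = (2000) + (-1500) + (-2100) + (750) + (350) + (-1470) + (375) + (-175) + (245) + (1029) = -496.
Reducing mod 11: -496 ≡ 10 (mod 11).
Since F(a, b, c) ≡ 10 ≠ 0 (mod 11), P does NOT lie on the curve.


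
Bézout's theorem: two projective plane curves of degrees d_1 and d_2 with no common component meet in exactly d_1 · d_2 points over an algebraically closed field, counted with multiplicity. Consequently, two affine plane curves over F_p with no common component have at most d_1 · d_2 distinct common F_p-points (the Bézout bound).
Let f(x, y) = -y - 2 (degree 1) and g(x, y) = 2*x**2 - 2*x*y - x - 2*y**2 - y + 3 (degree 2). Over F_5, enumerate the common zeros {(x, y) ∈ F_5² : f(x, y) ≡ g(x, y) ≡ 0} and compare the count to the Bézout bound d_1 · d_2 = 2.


Common zeros: ∅; count = 0; Bézout bound = 2.

deg(f) = 1, deg(g) = 2, so Bézout bound = 2.
Scan x ∈ F_5. For each x, list the y ∈ F_5 with f(x, y) ≡ 0 and those with g(x, y) ≡ 0 (mod 5); the common zeros in that column are the intersection.
  x = 0: f ≡ 0 at y ∈ {3}; g ≡ 0 at y ∈ {1}; common: ∅.
  x = 1: f ≡ 0 at y ∈ {3}; g ≡ 0 at y ∈ {2, 4}; common: ∅.
  x = 2: f ≡ 0 at y ∈ {3}; g ≡ 0 at y ∈ ∅; common: ∅.
  x = 3: f ≡ 0 at y ∈ {3}; g ≡ 0 at y ∈ ∅; common: ∅.
  x = 4: f ≡ 0 at y ∈ {3}; g ≡ 0 at y ∈ {1, 2}; common: ∅.
Collecting: common zeros = ∅, so the count is 0.
Comparison with the Bézout bound: 0 ≤ 2 = deg(f)·deg(g), as expected for curves with no common component (the affine F_5-count falls short of the bound because intersections may lie at infinity, over extension fields, or carry multiplicity).


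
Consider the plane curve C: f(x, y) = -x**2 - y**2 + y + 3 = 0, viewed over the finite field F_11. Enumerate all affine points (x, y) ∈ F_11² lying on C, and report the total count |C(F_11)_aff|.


Affine F_11-points: {(1, 2), (1, 10), (4, 5), (4, 7), (5, 0), (5, 1), (6, 0), (6, 1), (7, 5), (7, 7), (10, 2), (10, 10)}; count = 12.

For each of the 121 pairs (x, y) ∈ F_11², evaluate f(x, y) mod 11. Record the zeros.
  x = 0: [0↦3, 1↦3, 2↦1, 3↦8, 4↦2, 5↦5, 6↦6, 7↦5, 8↦2, 9↦8, 10↦1]  zeros at y ∈ ∅
  x = 1: [0↦2, 1↦2, 2↦0, 3↦7, 4↦1, 5↦4, 6↦5, 7↦4, 8↦1, 9↦7, 10↦0]  zeros at y ∈ {2, 10}
  x = 2: [0↦10, 1↦10, 2↦8, 3↦4, 4↦9, 5↦1, 6↦2, 7↦1, 8↦9, 9↦4, 10↦8]  zeros at y ∈ ∅
  x = 3: [0↦5, 1↦5, 2↦3, 3↦10, 4↦4, 5↦7, 6↦8, 7↦7, 8↦4, 9↦10, 10↦3]  zeros at y ∈ ∅
  x = 4: [0↦9, 1↦9, 2↦7, 3↦3, 4↦8, 5↦0, 6↦1, 7↦0, 8↦8, 9↦3, 10↦7]  zeros at y ∈ {5, 7}
  x = 5: [0↦0, 1↦0, 2↦9, 3↦5, 4↦10, 5↦2, 6↦3, 7↦2, 8↦10, 9↦5, 10↦9]  zeros at y ∈ {0, 1}
  x = 6: [0↦0, 1↦0, 2↦9, 3↦5, 4↦10, 5↦2, 6↦3, 7↦2, 8↦10, 9↦5, 10↦9]  zeros at y ∈ {0, 1}
  x = 7: [0↦9, 1↦9, 2↦7, 3↦3, 4↦8, 5↦0, 6↦1, 7↦0, 8↦8, 9↦3, 10↦7]  zeros at y ∈ {5, 7}
  x = 8: [0↦5, 1↦5, 2↦3, 3↦10, 4↦4, 5↦7, 6↦8, 7↦7, 8↦4, 9↦10, 10↦3]  zeros at y ∈ ∅
  x = 9: [0↦10, 1↦10, 2↦8, 3↦4, 4↦9, 5↦1, 6↦2, 7↦1, 8↦9, 9↦4, 10↦8]  zeros at y ∈ ∅
  x = 10: [0↦2, 1↦2, 2↦0, 3↦7, 4↦1, 5↦4, 6↦5, 7↦4, 8↦1, 9↦7, 10↦0]  zeros at y ∈ {2, 10}
Collecting zeros: affine points = {(1, 2), (1, 10), (4, 5), (4, 7), (5, 0), (5, 1), (6, 0), (6, 1), (7, 5), (7, 7), (10, 2), (10, 10)}.
Total count |C(F_11)_aff| = 12.


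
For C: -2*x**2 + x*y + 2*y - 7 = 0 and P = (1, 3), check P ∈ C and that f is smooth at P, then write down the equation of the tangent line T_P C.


Tangent line at P: -x + 3*y - 8 = 0.

Step 1: f(1, 3) = 0, so P lies on C.
Step 2: partial derivatives
  f_x(x, y) = -4*x + y, f_y(x, y) = x + 2.
  f_x(P) = -1, f_y(P) = 3 (gradient nonzero, so P is smooth).
Step 3: tangent line at P: -1·(x − 1) + 3·(y − 3) = 0.
Expanding: -x + 3*y - 8 = 0.


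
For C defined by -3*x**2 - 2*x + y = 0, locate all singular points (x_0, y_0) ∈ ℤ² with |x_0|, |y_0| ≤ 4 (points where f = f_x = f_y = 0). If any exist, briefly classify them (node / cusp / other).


No singular points in the scanned grid; C is smooth there.

Compute partial derivatives:
  f_x = -6*x - 2.
  f_y = 1.
f_y = 1 is a nonzero constant, so f_y never vanishes: no point (x, y) can satisfy f = f_x = f_y = 0. In particular no (x, y) ∈ {−4, ..., 4}² is singular; the curve is smooth.


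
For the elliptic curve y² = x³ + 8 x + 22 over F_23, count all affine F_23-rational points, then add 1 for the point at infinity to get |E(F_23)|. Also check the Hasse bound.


Affine points = {(1, 10), (1, 13), (2, 0), (3, 2), (3, 21), (4, 7), (4, 16), (5, 7), (5, 16), (8, 0), (9, 8), (9, 15), (12, 11), (12, 12), (13, 0), (14, 7), (14, 16), (18, 8), (18, 15), (19, 8), (19, 15), (22, 6), (22, 17)}; affine count = 23; |E(F_23)| = 24.

Discriminant check: Δ ∝ 4a³ + 27b² = 4·8³ + 27·22² = 4·512 + 27·484 ≡ 5 (mod 23). Nonzero ⇒ E is nonsingular.
For each x ∈ F_23, compute rhs = x³ + 8·x + 22 mod 23, then count y ∈ F_23 with y² ≡ rhs.
  x = 0: rhs = 22, matching y values: none (0 points).
  x = 1: rhs = 8, matching y values: 10, 13 (2 points).
  x = 2: rhs = 0, matching y values: 0 (1 points).
  x = 3: rhs = 4, matching y values: 2, 21 (2 points).
  x = 4: rhs = 3, matching y values: 7, 16 (2 points).
  x = 5: rhs = 3, matching y values: 7, 16 (2 points).
  x = 6: rhs = 10, matching y values: none (0 points).
  x = 7: rhs = 7, matching y values: none (0 points).
  x = 8: rhs = 0, matching y values: 0 (1 points).
  x = 9: rhs = 18, matching y values: 8, 15 (2 points).
  x = 10: rhs = 21, matching y values: none (0 points).
  x = 11: rhs = 15, matching y values: none (0 points).
  x = 12: rhs = 6, matching y values: 11, 12 (2 points).
  x = 13: rhs = 0, matching y values: 0 (1 points).
  x = 14: rhs = 3, matching y values: 7, 16 (2 points).
  x = 15: rhs = 21, matching y values: none (0 points).
  x = 16: rhs = 14, matching y values: none (0 points).
  x = 17: rhs = 11, matching y values: none (0 points).
  x = 18: rhs = 18, matching y values: 8, 15 (2 points).
  x = 19: rhs = 18, matching y values: 8, 15 (2 points).
  x = 20: rhs = 17, matching y values: none (0 points).
  x = 21: rhs = 21, matching y values: none (0 points).
  x = 22: rhs = 13, matching y values: 6, 17 (2 points).
Total affine count: 23.
Full point count |E(F_23)| = 23 + 1 = 24.
Hasse bound: |24 − (23+1)| = |0| = 0 ≤ 2√23 ≈ 9.5917 ✓.


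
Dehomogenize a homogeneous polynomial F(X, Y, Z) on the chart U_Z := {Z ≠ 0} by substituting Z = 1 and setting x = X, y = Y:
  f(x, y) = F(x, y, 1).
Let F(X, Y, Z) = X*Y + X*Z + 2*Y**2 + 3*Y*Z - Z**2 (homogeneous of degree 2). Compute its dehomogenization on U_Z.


f(x, y) = x*y + x + 2*y**2 + 3*y - 1

On U_Z we set Z = 1. Each monomial c·X^i·Y^j·Z^k in F becomes c·x^i·y^j·1^k = c·x^i·y^j.
Substituting Z = 1: F(X, Y, 1) = x*y + x + 2*y**2 + 3*y - 1.
Note: deg(f) ≤ deg(F) = 2; strict inequality happens when F is divisible by Z (lost terms).


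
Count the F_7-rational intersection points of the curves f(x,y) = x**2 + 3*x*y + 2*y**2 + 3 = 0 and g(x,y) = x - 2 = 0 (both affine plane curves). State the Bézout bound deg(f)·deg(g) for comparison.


Common zeros: {(2, 0), (2, 4)}; count = 2; Bézout bound = 2.

deg(f) = 2, deg(g) = 1, so Bézout bound = 2.
Scan x ∈ F_7. For each x, list the y ∈ F_7 with f(x, y) ≡ 0 and those with g(x, y) ≡ 0 (mod 7); the common zeros in that column are the intersection.
  x = 0: f ≡ 0 at y ∈ {3, 4}; g ≡ 0 at y ∈ ∅; common: ∅.
  x = 1: f ≡ 0 at y ∈ ∅; g ≡ 0 at y ∈ ∅; common: ∅.
  x = 2: f ≡ 0 at y ∈ {0, 4}; g ≡ 0 at y ∈ {0, 1, 2, 3, 4, 5, 6}; common: {0, 4}.
  x = 3: f ≡ 0 at y ∈ ∅; g ≡ 0 at y ∈ ∅; common: ∅.
  x = 4: f ≡ 0 at y ∈ ∅; g ≡ 0 at y ∈ ∅; common: ∅.
  x = 5: f ≡ 0 at y ∈ {0, 3}; g ≡ 0 at y ∈ ∅; common: ∅.
  x = 6: f ≡ 0 at y ∈ ∅; g ≡ 0 at y ∈ ∅; common: ∅.
Collecting: common zeros = {(2, 0), (2, 4)}, so the count is 2.
Comparison with the Bézout bound: 2 ≤ 2 = deg(f)·deg(g), as expected for curves with no common component (the bound is attained).


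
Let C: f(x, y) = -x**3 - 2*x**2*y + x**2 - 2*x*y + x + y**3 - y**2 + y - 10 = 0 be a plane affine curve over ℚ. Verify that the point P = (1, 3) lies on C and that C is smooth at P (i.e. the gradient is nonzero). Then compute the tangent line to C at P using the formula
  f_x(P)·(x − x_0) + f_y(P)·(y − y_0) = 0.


Tangent line at P: -18*x + 18*y - 36 = 0.

Step 1: f(1, 3) = 0, so P lies on C.
Step 2: partial derivatives
  f_x(x, y) = -3*x**2 - 4*x*y + 2*x - 2*y + 1, f_y(x, y) = -2*x**2 - 2*x + 3*y**2 - 2*y + 1.
  f_x(P) = -18, f_y(P) = 18 (gradient nonzero, so P is smooth).
Step 3: tangent line at P: -18·(x − 1) + 18·(y − 3) = 0.
Expanding: -18*x + 18*y - 36 = 0.


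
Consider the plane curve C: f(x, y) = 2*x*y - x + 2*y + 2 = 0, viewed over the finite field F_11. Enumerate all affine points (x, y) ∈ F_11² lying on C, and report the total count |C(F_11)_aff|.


Affine F_11-points: {(0, 10), (1, 8), (2, 0), (3, 7), (4, 9), (5, 3), (6, 5), (7, 1), (8, 4), (9, 2)}; count = 10.

For each of the 121 pairs (x, y) ∈ F_11², evaluate f(x, y) mod 11. Record the zeros.
  x = 0: [0↦2, 1↦4, 2↦6, 3↦8, 4↦10, 5↦1, 6↦3, 7↦5, 8↦7, 9↦9, 10↦0]  zeros at y ∈ {10}
  x = 1: [0↦1, 1↦5, 2↦9, 3↦2, 4↦6, 5↦10, 6↦3, 7↦7, 8↦0, 9↦4, 10↦8]  zeros at y ∈ {8}
  x = 2: [0↦0, 1↦6, 2↦1, 3↦7, 4↦2, 5↦8, 6↦3, 7↦9, 8↦4, 9↦10, 10↦5]  zeros at y ∈ {0}
  x = 3: [0↦10, 1↦7, 2↦4, 3↦1, 4↦9, 5↦6, 6↦3, 7↦0, 8↦8, 9↦5, 10↦2]  zeros at y ∈ {7}
  x = 4: [0↦9, 1↦8, 2↦7, 3↦6, 4↦5, 5↦4, 6↦3, 7↦2, 8↦1, 9↦0, 10↦10]  zeros at y ∈ {9}
  x = 5: [0↦8, 1↦9, 2↦10, 3↦0, 4↦1, 5↦2, 6↦3, 7↦4, 8↦5, 9↦6, 10↦7]  zeros at y ∈ {3}
  x = 6: [0↦7, 1↦10, 2↦2, 3↦5, 4↦8, 5↦0, 6↦3, 7↦6, 8↦9, 9↦1, 10↦4]  zeros at y ∈ {5}
  x = 7: [0↦6, 1↦0, 2↦5, 3↦10, 4↦4, 5↦9, 6↦3, 7↦8, 8↦2, 9↦7, 10↦1]  zeros at y ∈ {1}
  x = 8: [0↦5, 1↦1, 2↦8, 3↦4, 4↦0, 5↦7, 6↦3, 7↦10, 8↦6, 9↦2, 10↦9]  zeros at y ∈ {4}
  x = 9: [0↦4, 1↦2, 2↦0, 3↦9, 4↦7, 5↦5, 6↦3, 7↦1, 8↦10, 9↦8, 10↦6]  zeros at y ∈ {2}
  x = 10: [0↦3, 1↦3, 2↦3, 3↦3, 4↦3, 5↦3, 6↦3, 7↦3, 8↦3, 9↦3, 10↦3]  zeros at y ∈ ∅
Collecting zeros: affine points = {(0, 10), (1, 8), (2, 0), (3, 7), (4, 9), (5, 3), (6, 5), (7, 1), (8, 4), (9, 2)}.
Total count |C(F_11)_aff| = 10.


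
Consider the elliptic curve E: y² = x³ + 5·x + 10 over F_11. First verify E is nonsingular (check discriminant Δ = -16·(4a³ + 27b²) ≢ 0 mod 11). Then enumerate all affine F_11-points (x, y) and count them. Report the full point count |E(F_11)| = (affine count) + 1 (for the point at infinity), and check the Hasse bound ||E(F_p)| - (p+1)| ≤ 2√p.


Affine points = {(1, 4), (1, 7), (6, 5), (6, 6), (7, 5), (7, 6), (8, 1), (8, 10), (9, 5), (9, 6), (10, 2), (10, 9)}; affine count = 12; |E(F_11)| = 13.

Discriminant check: Δ ∝ 4a³ + 27b² = 4·5³ + 27·10² = 4·125 + 27·100 ≡ 10 (mod 11). Nonzero ⇒ E is nonsingular.
For each x ∈ F_11, compute rhs = x³ + 5·x + 10 mod 11, then count y ∈ F_11 with y² ≡ rhs.
  x = 0: rhs = 10, matching y values: none (0 points).
  x = 1: rhs = 5, matching y values: 4, 7 (2 points).
  x = 2: rhs = 6, matching y values: none (0 points).
  x = 3: rhs = 8, matching y values: none (0 points).
  x = 4: rhs = 6, matching y values: none (0 points).
  x = 5: rhs = 6, matching y values: none (0 points).
  x = 6: rhs = 3, matching y values: 5, 6 (2 points).
  x = 7: rhs = 3, matching y values: 5, 6 (2 points).
  x = 8: rhs = 1, matching y values: 1, 10 (2 points).
  x = 9: rhs = 3, matching y values: 5, 6 (2 points).
  x = 10: rhs = 4, matching y values: 2, 9 (2 points).
Total affine count: 12.
Full point count |E(F_11)| = 12 + 1 = 13.
Hasse bound: |13 − (11+1)| = |1| = 1 ≤ 2√11 ≈ 6.6332 ✓.


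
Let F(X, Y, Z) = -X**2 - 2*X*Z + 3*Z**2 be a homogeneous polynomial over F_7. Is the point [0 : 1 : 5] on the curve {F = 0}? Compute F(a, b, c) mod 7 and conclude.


F(0,1,5) ≡ 5 (mod 7); P is NOT on the curve.

Evaluate F(0, 1, 5) term-by-term (mod 7).
  -X**2 ↦ -1·0·1·1 = 0
  -2*X*Z ↦ -2·0·1·5 = 0
  3*Z**2 ↦ 3·1·1·25 = 75
Sum: F(0, 1, 5) = (0) + (0) + (75) = 75.
Reducing mod 7: 75 ≡ 5 (mod 7).
Since F(a, b, c) ≡ 5 ≠ 0 (mod 7), P does NOT lie on the curve.


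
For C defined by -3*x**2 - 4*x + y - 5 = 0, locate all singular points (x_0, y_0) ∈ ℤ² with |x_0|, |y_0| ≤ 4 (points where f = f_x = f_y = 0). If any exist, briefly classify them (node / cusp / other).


No singular points in the scanned grid; C is smooth there.

Compute partial derivatives:
  f_x = -6*x - 4.
  f_y = 1.
f_y = 1 is a nonzero constant, so f_y never vanishes: no point (x, y) can satisfy f = f_x = f_y = 0. In particular no (x, y) ∈ {−4, ..., 4}² is singular; the curve is smooth.


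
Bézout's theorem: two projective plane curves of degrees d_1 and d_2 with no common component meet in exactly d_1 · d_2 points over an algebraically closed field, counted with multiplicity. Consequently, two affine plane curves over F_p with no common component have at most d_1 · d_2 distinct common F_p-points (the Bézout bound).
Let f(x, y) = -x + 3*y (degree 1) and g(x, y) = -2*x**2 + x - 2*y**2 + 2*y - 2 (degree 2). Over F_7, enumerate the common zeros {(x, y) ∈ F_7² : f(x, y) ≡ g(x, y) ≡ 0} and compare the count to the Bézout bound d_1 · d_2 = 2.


Common zeros: ∅; count = 0; Bézout bound = 2.

deg(f) = 1, deg(g) = 2, so Bézout bound = 2.
Scan x ∈ F_7. For each x, list the y ∈ F_7 with f(x, y) ≡ 0 and those with g(x, y) ≡ 0 (mod 7); the common zeros in that column are the intersection.
  x = 0: f ≡ 0 at y ∈ {0}; g ≡ 0 at y ∈ {3, 5}; common: ∅.
  x = 1: f ≡ 0 at y ∈ {5}; g ≡ 0 at y ∈ {2, 6}; common: ∅.
  x = 2: f ≡ 0 at y ∈ {3}; g ≡ 0 at y ∈ ∅; common: ∅.
  x = 3: f ≡ 0 at y ∈ {1}; g ≡ 0 at y ∈ {2, 6}; common: ∅.
  x = 4: f ≡ 0 at y ∈ {6}; g ≡ 0 at y ∈ {3, 5}; common: ∅.
  x = 5: f ≡ 0 at y ∈ {4}; g ≡ 0 at y ∈ ∅; common: ∅.
  x = 6: f ≡ 0 at y ∈ {2}; g ≡ 0 at y ∈ ∅; common: ∅.
Collecting: common zeros = ∅, so the count is 0.
Comparison with the Bézout bound: 0 ≤ 2 = deg(f)·deg(g), as expected for curves with no common component (the affine F_7-count falls short of the bound because intersections may lie at infinity, over extension fields, or carry multiplicity).


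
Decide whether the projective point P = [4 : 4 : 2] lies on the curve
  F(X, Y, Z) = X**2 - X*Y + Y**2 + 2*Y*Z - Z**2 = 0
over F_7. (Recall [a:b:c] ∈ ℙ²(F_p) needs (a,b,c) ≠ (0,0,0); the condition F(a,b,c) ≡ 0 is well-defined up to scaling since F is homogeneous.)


F(4,4,2) ≡ 0 (mod 7); P is on the curve.

Evaluate F(4, 4, 2) term-by-term (mod 7).
  X**2 ↦ 1·16·1·1 = 16
  -X*Y ↦ -1·4·4·1 = -16
  Y**2 ↦ 1·1·16·1 = 16
  2*Y*Z ↦ 2·1·4·2 = 16
  -Z**2 ↦ -1·1·1·4 = -4
Sum: F(4, 4, 2) = (16) + (-16) + (16) + (16) + (-4) = 28.
Reducing mod 7: 28 ≡ 0 (mod 7).
Since F(a, b, c) ≡ 0 (mod 7), P lies on the curve.


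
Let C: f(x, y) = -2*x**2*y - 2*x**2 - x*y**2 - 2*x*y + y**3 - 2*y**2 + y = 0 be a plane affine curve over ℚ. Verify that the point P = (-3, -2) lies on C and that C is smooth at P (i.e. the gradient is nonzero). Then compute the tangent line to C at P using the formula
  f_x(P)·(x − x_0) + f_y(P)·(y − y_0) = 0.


Tangent line at P: -12*x - 3*y - 42 = 0.

Step 1: f(-3, -2) = 0, so P lies on C.
Step 2: partial derivatives
  f_x(x, y) = -4*x*y - 4*x - y**2 - 2*y, f_y(x, y) = -2*x**2 - 2*x*y - 2*x + 3*y**2 - 4*y + 1.
  f_x(P) = -12, f_y(P) = -3 (gradient nonzero, so P is smooth).
Step 3: tangent line at P: -12·(x − -3) + -3·(y − -2) = 0.
Expanding: -12*x - 3*y - 42 = 0.


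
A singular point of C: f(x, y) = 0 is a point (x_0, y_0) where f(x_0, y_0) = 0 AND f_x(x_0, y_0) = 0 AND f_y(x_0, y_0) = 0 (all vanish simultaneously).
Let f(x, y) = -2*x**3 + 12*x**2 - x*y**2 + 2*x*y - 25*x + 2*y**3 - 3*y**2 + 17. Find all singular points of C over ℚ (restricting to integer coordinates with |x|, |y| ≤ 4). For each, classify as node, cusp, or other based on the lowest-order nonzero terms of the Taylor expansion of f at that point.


Singular points: {(2, 1)}; classification: cusp.

Compute partial derivatives:
  f_x = -6*x**2 + 24*x - y**2 + 2*y - 25.
  f_y = -2*x*y + 2*x + 6*y**2 - 6*y.
Scan x_0 ∈ {−4, ..., 4}. For each x_0, f_y(x_0, y) is a polynomial in y; find its integer roots y ∈ {−4, ..., 4}, then test f_x and f at those candidates.
  x = -4: f_y(-4, y) = 6*y**2 + 2*y - 8; vanishes at y ∈ {1}. (-4, 1): f_x = -216 ≠ 0.
  x = -3: f_y(-3, y) = 6*y**2 - 6; vanishes at y ∈ {-1, 1}. (-3, -1): f_x = -154 ≠ 0; (-3, 1): f_x = -150 ≠ 0.
  x = -2: f_y(-2, y) = 6*y**2 - 2*y - 4; vanishes at y ∈ {1}. (-2, 1): f_x = -96 ≠ 0.
  x = -1: f_y(-1, y) = 6*y**2 - 4*y - 2; vanishes at y ∈ {1}. (-1, 1): f_x = -54 ≠ 0.
  x = 0: f_y(0, y) = 6*y**2 - 6*y; vanishes at y ∈ {0, 1}. (0, 0): f_x = -25 ≠ 0; (0, 1): f_x = -24 ≠ 0.
  x = 1: f_y(1, y) = 6*y**2 - 8*y + 2; vanishes at y ∈ {1}. (1, 1): f_x = -6 ≠ 0.
  x = 2: f_y(2, y) = 6*y**2 - 10*y + 4; vanishes at y ∈ {1}. (2, 1): f_x = 0, f = 0 — SINGULAR.
  x = 3: f_y(3, y) = 6*y**2 - 12*y + 6; vanishes at y ∈ {1}. (3, 1): f_x = -6 ≠ 0.
  x = 4: f_y(4, y) = 6*y**2 - 14*y + 8; vanishes at y ∈ {1}. (4, 1): f_x = -24 ≠ 0.
Only singular point on the grid: (2, 1).
Classify: substitute x = 2 + u, y = 1 + v and expand: f = -2*u**3 - u*v**2 + 2*v**3 + v**2.
No constant or linear terms (consistent with a singular point). Quadratic part: v**2. Cubic part: -2*u**3 - u*v**2 + 2*v**3.
The quadratic part v**2 is a perfect square, so there is a single (double) tangent line v = 0, i.e. y = 1. Restricting the cubic part to that line (v = 0) leaves -2*u**3 ≠ 0, so f is not divisible by v and the branch is v² ≈ 2*u**3 to lowest order — this is a cusp.
Classification: cusp.


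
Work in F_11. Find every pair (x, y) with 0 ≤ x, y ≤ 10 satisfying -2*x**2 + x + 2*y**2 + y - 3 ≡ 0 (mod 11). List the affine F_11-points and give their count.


Affine F_11-points: {(0, 1), (0, 4), (1, 8), (5, 8), (6, 1), (6, 4), (7, 7), (7, 9), (10, 7), (10, 9)}; count = 10.

For each of the 121 pairs (x, y) ∈ F_11², evaluate f(x, y) mod 11. Record the zeros.
  x = 0: [0↦8, 1↦0, 2↦7, 3↦7, 4↦0, 5↦8, 6↦9, 7↦3, 8↦1, 9↦3, 10↦9]  zeros at y ∈ {1, 4}
  x = 1: [0↦7, 1↦10, 2↦6, 3↦6, 4↦10, 5↦7, 6↦8, 7↦2, 8↦0, 9↦2, 10↦8]  zeros at y ∈ {8}
  x = 2: [0↦2, 1↦5, 2↦1, 3↦1, 4↦5, 5↦2, 6↦3, 7↦8, 8↦6, 9↦8, 10↦3]  zeros at y ∈ ∅
  x = 3: [0↦4, 1↦7, 2↦3, 3↦3, 4↦7, 5↦4, 6↦5, 7↦10, 8↦8, 9↦10, 10↦5]  zeros at y ∈ ∅
  x = 4: [0↦2, 1↦5, 2↦1, 3↦1, 4↦5, 5↦2, 6↦3, 7↦8, 8↦6, 9↦8, 10↦3]  zeros at y ∈ ∅
  x = 5: [0↦7, 1↦10, 2↦6, 3↦6, 4↦10, 5↦7, 6↦8, 7↦2, 8↦0, 9↦2, 10↦8]  zeros at y ∈ {8}
  x = 6: [0↦8, 1↦0, 2↦7, 3↦7, 4↦0, 5↦8, 6↦9, 7↦3, 8↦1, 9↦3, 10↦9]  zeros at y ∈ {1, 4}
  x = 7: [0↦5, 1↦8, 2↦4, 3↦4, 4↦8, 5↦5, 6↦6, 7↦0, 8↦9, 9↦0, 10↦6]  zeros at y ∈ {7, 9}
  x = 8: [0↦9, 1↦1, 2↦8, 3↦8, 4↦1, 5↦9, 6↦10, 7↦4, 8↦2, 9↦4, 10↦10]  zeros at y ∈ ∅
  x = 9: [0↦9, 1↦1, 2↦8, 3↦8, 4↦1, 5↦9, 6↦10, 7↦4, 8↦2, 9↦4, 10↦10]  zeros at y ∈ ∅
  x = 10: [0↦5, 1↦8, 2↦4, 3↦4, 4↦8, 5↦5, 6↦6, 7↦0, 8↦9, 9↦0, 10↦6]  zeros at y ∈ {7, 9}
Collecting zeros: affine points = {(0, 1), (0, 4), (1, 8), (5, 8), (6, 1), (6, 4), (7, 7), (7, 9), (10, 7), (10, 9)}.
Total count |C(F_11)_aff| = 10.


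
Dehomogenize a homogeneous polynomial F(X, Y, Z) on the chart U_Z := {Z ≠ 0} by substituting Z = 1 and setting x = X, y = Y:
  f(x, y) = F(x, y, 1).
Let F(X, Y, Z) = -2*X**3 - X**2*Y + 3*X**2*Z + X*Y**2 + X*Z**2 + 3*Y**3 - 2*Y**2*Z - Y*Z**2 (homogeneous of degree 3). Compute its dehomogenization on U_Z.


f(x, y) = -2*x**3 - x**2*y + 3*x**2 + x*y**2 + x + 3*y**3 - 2*y**2 - y

On U_Z we set Z = 1. Each monomial c·X^i·Y^j·Z^k in F becomes c·x^i·y^j·1^k = c·x^i·y^j.
Substituting Z = 1: F(X, Y, 1) = -2*x**3 - x**2*y + 3*x**2 + x*y**2 + x + 3*y**3 - 2*y**2 - y.
Note: deg(f) ≤ deg(F) = 3; strict inequality happens when F is divisible by Z (lost terms).


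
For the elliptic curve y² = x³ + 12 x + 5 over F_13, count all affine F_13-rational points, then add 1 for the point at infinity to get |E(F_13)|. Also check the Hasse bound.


Affine points = {(3, 4), (3, 9), (4, 0), (7, 4), (7, 9), (9, 6), (9, 7), (11, 5), (11, 8)}; affine count = 9; |E(F_13)| = 10.

Discriminant check: Δ ∝ 4a³ + 27b² = 4·12³ + 27·5² = 4·1728 + 27·25 ≡ 8 (mod 13). Nonzero ⇒ E is nonsingular.
For each x ∈ F_13, compute rhs = x³ + 12·x + 5 mod 13, then count y ∈ F_13 with y² ≡ rhs.
  x = 0: rhs = 5, matching y values: none (0 points).
  x = 1: rhs = 5, matching y values: none (0 points).
  x = 2: rhs = 11, matching y values: none (0 points).
  x = 3: rhs = 3, matching y values: 4, 9 (2 points).
  x = 4: rhs = 0, matching y values: 0 (1 points).
  x = 5: rhs = 8, matching y values: none (0 points).
  x = 6: rhs = 7, matching y values: none (0 points).
  x = 7: rhs = 3, matching y values: 4, 9 (2 points).
  x = 8: rhs = 2, matching y values: none (0 points).
  x = 9: rhs = 10, matching y values: 6, 7 (2 points).
  x = 10: rhs = 7, matching y values: none (0 points).
  x = 11: rhs = 12, matching y values: 5, 8 (2 points).
  x = 12: rhs = 5, matching y values: none (0 points).
Total affine count: 9.
Full point count |E(F_13)| = 9 + 1 = 10.
Hasse bound: |10 − (13+1)| = |-4| = 4 ≤ 2√13 ≈ 7.2111 ✓.


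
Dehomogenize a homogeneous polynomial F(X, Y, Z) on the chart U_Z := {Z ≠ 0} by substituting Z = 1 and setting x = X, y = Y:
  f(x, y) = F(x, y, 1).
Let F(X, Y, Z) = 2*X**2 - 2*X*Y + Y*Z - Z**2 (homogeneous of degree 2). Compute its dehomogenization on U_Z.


f(x, y) = 2*x**2 - 2*x*y + y - 1

On U_Z we set Z = 1. Each monomial c·X^i·Y^j·Z^k in F becomes c·x^i·y^j·1^k = c·x^i·y^j.
Substituting Z = 1: F(X, Y, 1) = 2*x**2 - 2*x*y + y - 1.
Note: deg(f) ≤ deg(F) = 2; strict inequality happens when F is divisible by Z (lost terms).


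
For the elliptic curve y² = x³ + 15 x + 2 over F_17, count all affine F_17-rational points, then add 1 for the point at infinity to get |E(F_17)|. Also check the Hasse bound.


Affine points = {(0, 6), (0, 11), (1, 1), (1, 16), (5, 7), (5, 10), (6, 6), (6, 11), (7, 5), (7, 12), (9, 4), (9, 13), (10, 8), (10, 9), (11, 6), (11, 11), (14, 7), (14, 10), (15, 7), (15, 10)}; affine count = 20; |E(F_17)| = 21.

Discriminant check: Δ ∝ 4a³ + 27b² = 4·15³ + 27·2² = 4·3375 + 27·4 ≡ 8 (mod 17). Nonzero ⇒ E is nonsingular.
For each x ∈ F_17, compute rhs = x³ + 15·x + 2 mod 17, then count y ∈ F_17 with y² ≡ rhs.
  x = 0: rhs = 2, matching y values: 6, 11 (2 points).
  x = 1: rhs = 1, matching y values: 1, 16 (2 points).
  x = 2: rhs = 6, matching y values: none (0 points).
  x = 3: rhs = 6, matching y values: none (0 points).
  x = 4: rhs = 7, matching y values: none (0 points).
  x = 5: rhs = 15, matching y values: 7, 10 (2 points).
  x = 6: rhs = 2, matching y values: 6, 11 (2 points).
  x = 7: rhs = 8, matching y values: 5, 12 (2 points).
  x = 8: rhs = 5, matching y values: none (0 points).
  x = 9: rhs = 16, matching y values: 4, 13 (2 points).
  x = 10: rhs = 13, matching y values: 8, 9 (2 points).
  x = 11: rhs = 2, matching y values: 6, 11 (2 points).
  x = 12: rhs = 6, matching y values: none (0 points).
  x = 13: rhs = 14, matching y values: none (0 points).
  x = 14: rhs = 15, matching y values: 7, 10 (2 points).
  x = 15: rhs = 15, matching y values: 7, 10 (2 points).
  x = 16: rhs = 3, matching y values: none (0 points).
Total affine count: 20.
Full point count |E(F_17)| = 20 + 1 = 21.
Hasse bound: |21 − (17+1)| = |3| = 3 ≤ 2√17 ≈ 8.2462 ✓.


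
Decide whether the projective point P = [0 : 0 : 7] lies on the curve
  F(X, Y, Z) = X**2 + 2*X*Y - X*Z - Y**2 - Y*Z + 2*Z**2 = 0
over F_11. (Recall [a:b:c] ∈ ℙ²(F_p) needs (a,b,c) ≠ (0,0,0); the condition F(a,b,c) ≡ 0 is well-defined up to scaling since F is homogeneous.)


F(0,0,7) ≡ 10 (mod 11); P is NOT on the curve.

Evaluate F(0, 0, 7) term-by-term (mod 11).
  X**2 ↦ 1·0·1·1 = 0
  2*X*Y ↦ 2·0·0·1 = 0
  -X*Z ↦ -1·0·1·7 = 0
  -Y**2 ↦ -1·1·0·1 = 0
  -Y*Z ↦ -1·1·0·7 = 0
  2*Z**2 ↦ 2·1·1·49 = 98
Sum: F(0, 0, 7) = (0) + (0) + (0) + (0) + (0) + (98) = 98.
Reducing mod 11: 98 ≡ 10 (mod 11).
Since F(a, b, c) ≡ 10 ≠ 0 (mod 11), P does NOT lie on the curve.


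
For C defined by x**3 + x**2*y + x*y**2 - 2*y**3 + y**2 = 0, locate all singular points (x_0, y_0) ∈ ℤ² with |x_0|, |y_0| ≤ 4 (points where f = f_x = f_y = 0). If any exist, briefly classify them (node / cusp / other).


Singular points: {(0, 0)}; classification: cusp.

Compute partial derivatives:
  f_x = 3*x**2 + 2*x*y + y**2.
  f_y = x**2 + 2*x*y - 6*y**2 + 2*y.
Scan x_0 ∈ {−4, ..., 4}. For each x_0, f_y(x_0, y) is a polynomial in y; find its integer roots y ∈ {−4, ..., 4}, then test f_x and f at those candidates.
  x = -4: f_y(-4, y) = -6*y**2 - 6*y + 16; no integer root y with |y| ≤ 4.
  x = -3: f_y(-3, y) = -6*y**2 - 4*y + 9; no integer root y with |y| ≤ 4.
  x = -2: f_y(-2, y) = -6*y**2 - 2*y + 4; vanishes at y ∈ {-1}. (-2, -1): f_x = 17 ≠ 0.
  x = -1: f_y(-1, y) = 1 - 6*y**2; no integer root y with |y| ≤ 4.
  x = 0: f_y(0, y) = -6*y**2 + 2*y; vanishes at y ∈ {0}. (0, 0): f_x = 0, f = 0 — SINGULAR.
  x = 1: f_y(1, y) = -6*y**2 + 4*y + 1; no integer root y with |y| ≤ 4.
  x = 2: f_y(2, y) = -6*y**2 + 6*y + 4; no integer root y with |y| ≤ 4.
  x = 3: f_y(3, y) = -6*y**2 + 8*y + 9; no integer root y with |y| ≤ 4.
  x = 4: f_y(4, y) = -6*y**2 + 10*y + 16; vanishes at y ∈ {-1}. (4, -1): f_x = 41 ≠ 0.
Only singular point on the grid: (0, 0).
Classify: substitute x = 0 + u, y = 0 + v and expand: f = u**3 + u**2*v + u*v**2 - 2*v**3 + v**2.
No constant or linear terms (consistent with a singular point). Quadratic part: v**2. Cubic part: u**3 + u**2*v + u*v**2 - 2*v**3.
The quadratic part v**2 is a perfect square, so there is a single (double) tangent line v = 0, i.e. y = 0. Restricting the cubic part to that line (v = 0) leaves u**3 ≠ 0, so f is not divisible by v and the branch is v² ≈ -u**3 to lowest order — this is a cusp.
Classification: cusp.


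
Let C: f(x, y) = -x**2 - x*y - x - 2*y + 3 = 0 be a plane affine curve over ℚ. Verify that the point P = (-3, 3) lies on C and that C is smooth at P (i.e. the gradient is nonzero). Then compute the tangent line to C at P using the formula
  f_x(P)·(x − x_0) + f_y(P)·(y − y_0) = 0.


Tangent line at P: 2*x + y + 3 = 0.

Step 1: f(-3, 3) = 0, so P lies on C.
Step 2: partial derivatives
  f_x(x, y) = -2*x - y - 1, f_y(x, y) = -x - 2.
  f_x(P) = 2, f_y(P) = 1 (gradient nonzero, so P is smooth).
Step 3: tangent line at P: 2·(x − -3) + 1·(y − 3) = 0.
Expanding: 2*x + y + 3 = 0.


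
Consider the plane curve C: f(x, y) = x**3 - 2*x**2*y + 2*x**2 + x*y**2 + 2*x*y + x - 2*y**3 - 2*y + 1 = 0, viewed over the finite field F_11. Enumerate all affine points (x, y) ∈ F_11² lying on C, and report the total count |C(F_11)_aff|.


Affine F_11-points: {(1, 2), (2, 9), (4, 1), (5, 5), (8, 0), (9, 8)}; count = 6.

For each of the 121 pairs (x, y) ∈ F_11², evaluate f(x, y) mod 11. Record the zeros.
  x = 0: [0↦1, 1↦8, 2↦3, 3↦7, 4↦8, 5↦5, 6↦8, 7↦5, 8↦6, 9↦10, 10↦5]  zeros at y ∈ ∅
  x = 1: [0↦5, 1↦2, 2↦0, 3↦9, 4↦6, 5↦1, 6↦4, 7↦3, 8↦8, 9↦7, 10↦10]  zeros at y ∈ {2}
  x = 2: [0↦8, 1↦2, 2↦10, 3↦9, 4↦9, 5↦9, 6↦8, 7↦5, 8↦10, 9↦0, 10↦7]  zeros at y ∈ {9}
  x = 3: [0↦5, 1↦3, 2↦6, 3↦2, 4↦1, 5↦2, 6↦4, 7↦6, 8↦7, 9↦6, 10↦2]  zeros at y ∈ ∅
  x = 4: [0↦2, 1↦0, 2↦5, 3↦5, 4↦10, 5↦8, 6↦9, 7↦1, 8↦5, 9↦9, 10↦1]  zeros at y ∈ {1}
  x = 5: [0↦5, 1↦10, 2↦2, 3↦2, 4↦9, 5↦0, 6↦7, 7↦7, 8↦10, 9↦4, 10↦10]  zeros at y ∈ {5}
  x = 6: [0↦9, 1↦6, 2↦3, 3↦10, 4↦4, 5↦6, 6↦4, 7↦8, 8↦6, 9↦8, 10↦2]  zeros at y ∈ ∅
  x = 7: [0↦9, 1↦5, 2↦3, 3↦2, 4↦1, 5↦10, 6↦6, 7↦10, 8↦10, 9↦5, 10↦5]  zeros at y ∈ ∅
  x = 8: [0↦0, 1↦2, 2↦8, 3↦6, 4↦6, 5↦7, 6↦8, 7↦8, 8↦6, 9↦1, 10↦3]  zeros at y ∈ {0}
  x = 9: [0↦10, 1↦3, 2↦2, 3↦6, 4↦3, 5↦3, 6↦5, 7↦8, 8↦0, 9↦2, 10↦2]  zeros at y ∈ {8}
  x = 10: [0↦1, 1↦3, 2↦2, 3↦8, 4↦9, 5↦4, 6↦3, 7↦5, 8↦9, 9↦3, 10↦8]  zeros at y ∈ ∅
Collecting zeros: affine points = {(1, 2), (2, 9), (4, 1), (5, 5), (8, 0), (9, 8)}.
Total count |C(F_11)_aff| = 6.


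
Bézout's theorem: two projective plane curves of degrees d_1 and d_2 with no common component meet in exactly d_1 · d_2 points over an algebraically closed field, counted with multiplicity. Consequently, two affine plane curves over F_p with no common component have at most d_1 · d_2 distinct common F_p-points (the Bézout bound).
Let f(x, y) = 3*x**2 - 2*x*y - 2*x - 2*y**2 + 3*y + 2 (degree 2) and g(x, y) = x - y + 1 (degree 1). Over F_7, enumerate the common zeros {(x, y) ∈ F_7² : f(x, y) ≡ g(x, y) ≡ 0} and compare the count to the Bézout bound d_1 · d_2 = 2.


Common zeros: {(3, 4), (6, 0)}; count = 2; Bézout bound = 2.

deg(f) = 2, deg(g) = 1, so Bézout bound = 2.
Scan x ∈ F_7. For each x, list the y ∈ F_7 with f(x, y) ≡ 0 and those with g(x, y) ≡ 0 (mod 7); the common zeros in that column are the intersection.
  x = 0: f ≡ 0 at y ∈ {2, 3}; g ≡ 0 at y ∈ {1}; common: ∅.
  x = 1: f ≡ 0 at y ∈ {5, 6}; g ≡ 0 at y ∈ {2}; common: ∅.
  x = 2: f ≡ 0 at y ∈ {1, 2}; g ≡ 0 at y ∈ {3}; common: ∅.
  x = 3: f ≡ 0 at y ∈ {4, 5}; g ≡ 0 at y ∈ {4}; common: {4}.
  x = 4: f ≡ 0 at y ∈ {0, 1}; g ≡ 0 at y ∈ {5}; common: ∅.
  x = 5: f ≡ 0 at y ∈ {3, 4}; g ≡ 0 at y ∈ {6}; common: ∅.
  x = 6: f ≡ 0 at y ∈ {0, 6}; g ≡ 0 at y ∈ {0}; common: {0}.
Collecting: common zeros = {(3, 4), (6, 0)}, so the count is 2.
Comparison with the Bézout bound: 2 ≤ 2 = deg(f)·deg(g), as expected for curves with no common component (the bound is attained).


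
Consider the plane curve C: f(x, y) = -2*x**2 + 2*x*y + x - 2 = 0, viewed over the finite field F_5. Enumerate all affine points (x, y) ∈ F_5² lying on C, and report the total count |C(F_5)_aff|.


Affine F_5-points: {(1, 4), (2, 2), (3, 2), (4, 0)}; count = 4.

For each of the 25 pairs (x, y) ∈ F_5², evaluate f(x, y) mod 5. Record the zeros.
  x = 0: [0↦3, 1↦3, 2↦3, 3↦3, 4↦3]  zeros at y ∈ ∅
  x = 1: [0↦2, 1↦4, 2↦1, 3↦3, 4↦0]  zeros at y ∈ {4}
  x = 2: [0↦2, 1↦1, 2↦0, 3↦4, 4↦3]  zeros at y ∈ {2}
  x = 3: [0↦3, 1↦4, 2↦0, 3↦1, 4↦2]  zeros at y ∈ {2}
  x = 4: [0↦0, 1↦3, 2↦1, 3↦4, 4↦2]  zeros at y ∈ {0}
Collecting zeros: affine points = {(1, 4), (2, 2), (3, 2), (4, 0)}.
Total count |C(F_5)_aff| = 4.


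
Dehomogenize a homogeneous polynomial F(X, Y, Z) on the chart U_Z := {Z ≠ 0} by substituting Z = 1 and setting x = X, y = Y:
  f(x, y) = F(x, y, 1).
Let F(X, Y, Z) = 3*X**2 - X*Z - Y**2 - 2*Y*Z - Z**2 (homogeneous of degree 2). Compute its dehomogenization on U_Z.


f(x, y) = 3*x**2 - x - y**2 - 2*y - 1

On U_Z we set Z = 1. Each monomial c·X^i·Y^j·Z^k in F becomes c·x^i·y^j·1^k = c·x^i·y^j.
Substituting Z = 1: F(X, Y, 1) = 3*x**2 - x - y**2 - 2*y - 1.
Note: deg(f) ≤ deg(F) = 2; strict inequality happens when F is divisible by Z (lost terms).


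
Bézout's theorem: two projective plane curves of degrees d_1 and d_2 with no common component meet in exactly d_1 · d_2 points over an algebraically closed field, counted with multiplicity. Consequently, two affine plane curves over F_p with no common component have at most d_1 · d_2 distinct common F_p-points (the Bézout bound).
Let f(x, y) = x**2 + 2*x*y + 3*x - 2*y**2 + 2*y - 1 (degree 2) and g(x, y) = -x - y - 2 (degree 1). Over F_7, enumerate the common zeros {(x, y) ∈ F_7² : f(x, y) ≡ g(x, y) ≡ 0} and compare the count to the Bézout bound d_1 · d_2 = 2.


Common zeros: {(4, 1)}; count = 1; Bézout bound = 2.

deg(f) = 2, deg(g) = 1, so Bézout bound = 2.
Scan x ∈ F_7. For each x, list the y ∈ F_7 with f(x, y) ≡ 0 and those with g(x, y) ≡ 0 (mod 7); the common zeros in that column are the intersection.
  x = 0: f ≡ 0 at y ∈ ∅; g ≡ 0 at y ∈ {5}; common: ∅.
  x = 1: f ≡ 0 at y ∈ ∅; g ≡ 0 at y ∈ {4}; common: ∅.
  x = 2: f ≡ 0 at y ∈ ∅; g ≡ 0 at y ∈ {3}; common: ∅.
  x = 3: f ≡ 0 at y ∈ {5, 6}; g ≡ 0 at y ∈ {2}; common: ∅.
  x = 4: f ≡ 0 at y ∈ {1, 4}; g ≡ 0 at y ∈ {1}; common: {1}.
  x = 5: f ≡ 0 at y ∈ {1, 5}; g ≡ 0 at y ∈ {0}; common: ∅.
  x = 6: f ≡ 0 at y ∈ {3, 4}; g ≡ 0 at y ∈ {6}; common: ∅.
Collecting: common zeros = {(4, 1)}, so the count is 1.
Comparison with the Bézout bound: 1 ≤ 2 = deg(f)·deg(g), as expected for curves with no common component (the affine F_7-count falls short of the bound because intersections may lie at infinity, over extension fields, or carry multiplicity).


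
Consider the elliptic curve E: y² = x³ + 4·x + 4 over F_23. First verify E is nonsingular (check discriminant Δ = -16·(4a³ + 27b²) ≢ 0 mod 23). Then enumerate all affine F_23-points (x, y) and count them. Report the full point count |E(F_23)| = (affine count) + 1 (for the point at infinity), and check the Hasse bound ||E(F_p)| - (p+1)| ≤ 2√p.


Affine points = {(0, 2), (0, 21), (1, 3), (1, 20), (10, 3), (10, 20), (12, 3), (12, 20), (15, 9), (15, 14), (16, 1), (16, 22), (19, 4), (19, 19)}; affine count = 14; |E(F_23)| = 15.

Discriminant check: Δ ∝ 4a³ + 27b² = 4·4³ + 27·4² = 4·64 + 27·16 ≡ 21 (mod 23). Nonzero ⇒ E is nonsingular.
For each x ∈ F_23, compute rhs = x³ + 4·x + 4 mod 23, then count y ∈ F_23 with y² ≡ rhs.
  x = 0: rhs = 4, matching y values: 2, 21 (2 points).
  x = 1: rhs = 9, matching y values: 3, 20 (2 points).
  x = 2: rhs = 20, matching y values: none (0 points).
  x = 3: rhs = 20, matching y values: none (0 points).
  x = 4: rhs = 15, matching y values: none (0 points).
  x = 5: rhs = 11, matching y values: none (0 points).
  x = 6: rhs = 14, matching y values: none (0 points).
  x = 7: rhs = 7, matching y values: none (0 points).
  x = 8: rhs = 19, matching y values: none (0 points).
  x = 9: rhs = 10, matching y values: none (0 points).
  x = 10: rhs = 9, matching y values: 3, 20 (2 points).
  x = 11: rhs = 22, matching y values: none (0 points).
  x = 12: rhs = 9, matching y values: 3, 20 (2 points).
  x = 13: rhs = 22, matching y values: none (0 points).
  x = 14: rhs = 21, matching y values: none (0 points).
  x = 15: rhs = 12, matching y values: 9, 14 (2 points).
  x = 16: rhs = 1, matching y values: 1, 22 (2 points).
  x = 17: rhs = 17, matching y values: none (0 points).
  x = 18: rhs = 20, matching y values: none (0 points).
  x = 19: rhs = 16, matching y values: 4, 19 (2 points).
  x = 20: rhs = 11, matching y values: none (0 points).
  x = 21: rhs = 11, matching y values: none (0 points).
  x = 22: rhs = 22, matching y values: none (0 points).
Total affine count: 14.
Full point count |E(F_23)| = 14 + 1 = 15.
Hasse bound: |15 − (23+1)| = |-9| = 9 ≤ 2√23 ≈ 9.5917 ✓.
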